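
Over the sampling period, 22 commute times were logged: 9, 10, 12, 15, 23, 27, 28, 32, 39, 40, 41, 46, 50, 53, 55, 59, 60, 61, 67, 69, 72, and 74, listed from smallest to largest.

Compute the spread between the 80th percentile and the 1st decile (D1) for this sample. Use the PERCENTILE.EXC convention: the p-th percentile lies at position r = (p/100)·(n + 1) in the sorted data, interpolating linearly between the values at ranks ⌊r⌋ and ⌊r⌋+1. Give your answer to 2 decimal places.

n = 22.
P10: r = 2.3; ranks 2–3 are 10, 12; interpolating gives 10.6.
P80: r = 18.4; ranks 18–19 are 61, 67; interpolating gives 63.4.
Difference: 63.4 − 10.6 = 52.8.

52.80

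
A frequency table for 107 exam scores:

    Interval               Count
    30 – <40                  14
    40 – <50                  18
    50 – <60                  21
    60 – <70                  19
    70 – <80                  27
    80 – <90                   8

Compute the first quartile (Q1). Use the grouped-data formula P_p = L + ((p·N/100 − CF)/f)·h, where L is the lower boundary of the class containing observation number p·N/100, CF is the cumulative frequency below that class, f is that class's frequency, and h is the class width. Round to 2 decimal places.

N = 107; target position k = 25/100 · 107 = 26.75.
Cumulative frequencies: 14, 32, 53, 72, 99, 107.
Observation 26.75 falls in the class 40 – <50.
L = 40, CF = 14, f = 18, h = 10.
P25 = 40 + ((26.75 − 14)/18)·10 = 40 + 7.08333 = 47.0833.

47.08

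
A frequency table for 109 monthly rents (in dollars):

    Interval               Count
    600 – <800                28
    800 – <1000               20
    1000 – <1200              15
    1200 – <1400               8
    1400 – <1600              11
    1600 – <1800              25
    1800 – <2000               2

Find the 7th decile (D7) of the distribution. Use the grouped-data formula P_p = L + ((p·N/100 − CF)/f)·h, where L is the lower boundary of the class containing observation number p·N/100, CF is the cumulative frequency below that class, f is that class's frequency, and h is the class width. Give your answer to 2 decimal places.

1496.36

N = 109; target position k = 70/100 · 109 = 76.3.
Cumulative frequencies: 28, 48, 63, 71, 82, 107, 109.
Observation 76.3 falls in the class 1400 – <1600.
L = 1400, CF = 71, f = 11, h = 200.
P70 = 1400 + ((76.3 − 71)/11)·200 = 1400 + 96.3636 = 1496.36.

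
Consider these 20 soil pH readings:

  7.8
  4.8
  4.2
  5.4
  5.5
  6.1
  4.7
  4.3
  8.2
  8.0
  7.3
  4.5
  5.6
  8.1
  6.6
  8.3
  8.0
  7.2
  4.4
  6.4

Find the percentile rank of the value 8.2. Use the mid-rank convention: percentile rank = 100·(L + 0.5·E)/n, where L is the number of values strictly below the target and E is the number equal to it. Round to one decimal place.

Sorted: 4.2, 4.3, 4.4, 4.5, 4.7, 4.8, 5.4, 5.5, 5.6, 6.1, 6.4, 6.6, 7.2, 7.3, 7.8, 8.0, 8.0, 8.1, 8.2, 8.3.
Count below 8.2: L = 18; count equal: E = 1; n = 20.
Percentile rank = 100·(18 + 0.5·1)/20 = 100·18.5/20 = 92.5.

92.5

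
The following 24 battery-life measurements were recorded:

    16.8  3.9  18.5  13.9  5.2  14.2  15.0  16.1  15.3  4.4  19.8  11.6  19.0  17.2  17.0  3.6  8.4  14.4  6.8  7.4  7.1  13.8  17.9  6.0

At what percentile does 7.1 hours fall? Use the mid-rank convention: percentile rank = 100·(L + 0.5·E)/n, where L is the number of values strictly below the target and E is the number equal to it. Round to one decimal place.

27.1

Sorted: 3.6, 3.9, 4.4, 5.2, 6.0, 6.8, 7.1, 7.4, 8.4, 11.6, 13.8, 13.9, 14.2, 14.4, 15.0, 15.3, 16.1, 16.8, 17.0, 17.2, 17.9, 18.5, 19.0, 19.8.
Count below 7.1: L = 6; count equal: E = 1; n = 24.
Percentile rank = 100·(6 + 0.5·1)/24 = 100·6.5/24 = 27.08.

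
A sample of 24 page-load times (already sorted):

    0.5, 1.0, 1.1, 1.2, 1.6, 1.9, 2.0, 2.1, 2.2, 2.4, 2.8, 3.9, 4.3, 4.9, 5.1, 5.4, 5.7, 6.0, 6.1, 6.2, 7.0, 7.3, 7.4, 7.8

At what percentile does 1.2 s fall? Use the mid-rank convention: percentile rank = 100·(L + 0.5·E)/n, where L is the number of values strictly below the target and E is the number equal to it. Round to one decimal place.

Count below 1.2: L = 3; count equal: E = 1; n = 24.
Percentile rank = 100·(3 + 0.5·1)/24 = 100·3.5/24 = 14.58.

14.6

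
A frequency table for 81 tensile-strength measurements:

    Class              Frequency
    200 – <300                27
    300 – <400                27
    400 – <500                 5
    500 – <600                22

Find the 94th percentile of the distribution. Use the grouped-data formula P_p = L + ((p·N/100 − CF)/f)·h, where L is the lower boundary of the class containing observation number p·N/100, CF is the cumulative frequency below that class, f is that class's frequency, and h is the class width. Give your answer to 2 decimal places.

577.91

N = 81; target position k = 94/100 · 81 = 76.14.
Cumulative frequencies: 27, 54, 59, 81.
Observation 76.14 falls in the class 500 – <600.
L = 500, CF = 59, f = 22, h = 100.
P94 = 500 + ((76.14 − 59)/22)·100 = 500 + 77.9091 = 577.909.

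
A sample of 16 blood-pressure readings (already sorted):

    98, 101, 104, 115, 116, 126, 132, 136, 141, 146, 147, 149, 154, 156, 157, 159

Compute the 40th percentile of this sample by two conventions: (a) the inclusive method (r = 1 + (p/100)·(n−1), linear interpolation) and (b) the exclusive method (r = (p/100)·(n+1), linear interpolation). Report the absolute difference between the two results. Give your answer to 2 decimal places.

n = 16.
(a) r = 7 → value at rank 7 = 132.
(b) r = 6.8; between ranks 6 (126) and 7 (132): 130.8.
|132 − 130.8| = 1.2.

1.20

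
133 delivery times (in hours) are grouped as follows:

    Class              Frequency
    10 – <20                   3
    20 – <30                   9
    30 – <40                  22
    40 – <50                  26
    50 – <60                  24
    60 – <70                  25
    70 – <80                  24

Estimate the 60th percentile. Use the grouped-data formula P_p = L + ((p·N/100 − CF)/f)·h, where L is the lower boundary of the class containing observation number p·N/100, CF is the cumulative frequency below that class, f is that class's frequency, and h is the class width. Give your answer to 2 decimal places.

58.25

N = 133; target position k = 60/100 · 133 = 79.8.
Cumulative frequencies: 3, 12, 34, 60, 84, 109, 133.
Observation 79.8 falls in the class 50 – <60.
L = 50, CF = 60, f = 24, h = 10.
P60 = 50 + ((79.8 − 60)/24)·10 = 50 + 8.25 = 58.25.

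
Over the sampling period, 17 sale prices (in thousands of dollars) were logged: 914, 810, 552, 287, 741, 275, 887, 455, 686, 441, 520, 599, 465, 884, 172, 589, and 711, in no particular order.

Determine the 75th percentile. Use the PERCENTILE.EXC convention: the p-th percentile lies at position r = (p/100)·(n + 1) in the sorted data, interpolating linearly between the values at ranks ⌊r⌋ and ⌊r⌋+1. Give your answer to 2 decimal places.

775.50

Sorted: 172, 275, 287, 441, 455, 465, 520, 552, 589, 599, 686, 711, 741, 810, 884, 887, 914.
n = 17.
r = (75/100)·(17 + 1) = 13.5.
Rank 13 is 741 and rank 14 is 810.
Interpolate: 741 + 0.5·(810 − 741) = 741 + 0.5·69 = 775.5.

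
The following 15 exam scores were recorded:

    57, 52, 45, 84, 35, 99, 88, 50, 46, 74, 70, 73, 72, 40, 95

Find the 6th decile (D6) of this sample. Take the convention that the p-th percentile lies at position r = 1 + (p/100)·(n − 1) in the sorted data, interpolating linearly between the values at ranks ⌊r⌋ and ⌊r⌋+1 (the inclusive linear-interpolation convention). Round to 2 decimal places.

72.40

Sorted: 35, 40, 45, 46, 50, 52, 57, 70, 72, 73, 74, 84, 88, 95, 99.
n = 15.
r = 1 + (60/100)·(15 − 1) = 1 + 8.4 = 9.4.
Rank 9 is 72 and rank 10 is 73.
Interpolate: 72 + 0.4·(73 − 72) = 72 + 0.4·1 = 72.4.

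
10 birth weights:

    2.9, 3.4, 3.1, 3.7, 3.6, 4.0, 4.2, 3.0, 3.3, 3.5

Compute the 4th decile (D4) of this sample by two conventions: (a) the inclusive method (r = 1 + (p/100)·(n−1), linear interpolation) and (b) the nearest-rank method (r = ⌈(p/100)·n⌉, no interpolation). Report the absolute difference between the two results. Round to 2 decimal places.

0.06

Sorted: 2.9, 3.0, 3.1, 3.3, 3.4, 3.5, 3.6, 3.7, 4.0, 4.2.
n = 10.
(a) r = 4.6; between ranks 4 (3.3) and 5 (3.4): 3.36.
(b) the nearest-rank method: rank 4 → 3.3.
|3.36 − 3.3| = 0.06.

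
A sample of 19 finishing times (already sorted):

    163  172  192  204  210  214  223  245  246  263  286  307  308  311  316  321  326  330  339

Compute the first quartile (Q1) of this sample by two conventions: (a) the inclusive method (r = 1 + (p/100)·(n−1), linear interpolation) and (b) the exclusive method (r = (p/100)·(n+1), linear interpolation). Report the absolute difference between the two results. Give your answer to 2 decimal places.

2.00

n = 19.
(a) r = 5.5; between ranks 5 (210) and 6 (214): 212.
(b) r = 5 → value at rank 5 = 210.
|212 − 210| = 2.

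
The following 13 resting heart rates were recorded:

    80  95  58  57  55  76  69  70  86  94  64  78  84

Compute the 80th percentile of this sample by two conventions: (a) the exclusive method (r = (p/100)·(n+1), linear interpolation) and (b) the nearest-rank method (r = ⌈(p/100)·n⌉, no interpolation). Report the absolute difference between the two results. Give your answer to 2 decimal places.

Sorted: 55, 57, 58, 64, 69, 70, 76, 78, 80, 84, 86, 94, 95.
n = 13.
(a) r = 11.2; between ranks 11 (86) and 12 (94): 87.6.
(b) the nearest-rank method: rank 11 → 86.
|87.6 − 86| = 1.6.

1.60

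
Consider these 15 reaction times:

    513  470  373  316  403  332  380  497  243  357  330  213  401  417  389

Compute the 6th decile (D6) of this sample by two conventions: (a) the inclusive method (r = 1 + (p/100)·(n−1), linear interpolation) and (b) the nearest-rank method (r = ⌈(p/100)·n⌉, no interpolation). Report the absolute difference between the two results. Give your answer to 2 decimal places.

Sorted: 213, 243, 316, 330, 332, 357, 373, 380, 389, 401, 403, 417, 470, 497, 513.
n = 15.
(a) r = 9.4; between ranks 9 (389) and 10 (401): 393.8.
(b) the nearest-rank method: rank 9 → 389.
|393.8 − 389| = 4.8.

4.80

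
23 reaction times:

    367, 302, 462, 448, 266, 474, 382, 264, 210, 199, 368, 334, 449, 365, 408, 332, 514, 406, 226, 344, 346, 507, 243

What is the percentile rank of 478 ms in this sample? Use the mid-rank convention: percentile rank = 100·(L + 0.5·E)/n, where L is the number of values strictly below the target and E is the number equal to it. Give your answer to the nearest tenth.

Sorted: 199, 210, 226, 243, 264, 266, 302, 332, 334, 344, 346, 365, 367, 368, 382, 406, 408, 448, 449, 462, 474, 507, 514.
Count below 478: L = 21; count equal: E = 0; n = 23.
Percentile rank = 100·(21 + 0.5·0)/23 = 100·21/23 = 91.3.

91.3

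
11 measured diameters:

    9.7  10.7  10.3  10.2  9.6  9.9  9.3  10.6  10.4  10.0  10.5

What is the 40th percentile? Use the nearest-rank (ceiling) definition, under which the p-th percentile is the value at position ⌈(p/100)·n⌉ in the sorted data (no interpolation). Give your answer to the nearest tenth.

Sorted: 9.3, 9.6, 9.7, 9.9, 10.0, 10.2, 10.3, 10.4, 10.5, 10.6, 10.7.
n = 11.
Position = ⌈40/100 · 11⌉ = ⌈4.4⌉ = 5.
The value at rank 5 is 10.0.

10.0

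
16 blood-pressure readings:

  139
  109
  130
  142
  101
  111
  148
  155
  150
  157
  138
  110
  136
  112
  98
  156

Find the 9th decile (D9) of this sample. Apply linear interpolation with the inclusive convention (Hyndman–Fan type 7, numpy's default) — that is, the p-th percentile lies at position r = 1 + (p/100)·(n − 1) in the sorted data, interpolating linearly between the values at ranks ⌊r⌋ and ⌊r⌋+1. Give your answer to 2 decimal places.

Sorted: 98, 101, 109, 110, 111, 112, 130, 136, 138, 139, 142, 148, 150, 155, 156, 157.
n = 16.
r = 1 + (90/100)·(16 − 1) = 1 + 13.5 = 14.5.
Rank 14 is 155 and rank 15 is 156.
Interpolate: 155 + 0.5·(156 − 155) = 155 + 0.5·1 = 155.5.

155.50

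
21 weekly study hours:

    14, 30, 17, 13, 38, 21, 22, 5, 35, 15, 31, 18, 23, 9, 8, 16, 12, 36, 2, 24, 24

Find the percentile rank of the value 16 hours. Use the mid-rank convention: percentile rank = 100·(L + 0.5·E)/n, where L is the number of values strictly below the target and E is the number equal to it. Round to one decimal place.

40.5

Sorted: 2, 5, 8, 9, 12, 13, 14, 15, 16, 17, 18, 21, 22, 23, 24, 24, 30, 31, 35, 36, 38.
Count below 16: L = 8; count equal: E = 1; n = 21.
Percentile rank = 100·(8 + 0.5·1)/21 = 100·8.5/21 = 40.48.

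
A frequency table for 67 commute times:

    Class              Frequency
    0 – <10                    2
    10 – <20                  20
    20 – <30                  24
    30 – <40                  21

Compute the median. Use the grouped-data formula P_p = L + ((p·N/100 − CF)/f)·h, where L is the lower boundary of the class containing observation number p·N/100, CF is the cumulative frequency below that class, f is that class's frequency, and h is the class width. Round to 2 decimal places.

N = 67; target position k = 50/100 · 67 = 33.5.
Cumulative frequencies: 2, 22, 46, 67.
Observation 33.5 falls in the class 20 – <30.
L = 20, CF = 22, f = 24, h = 10.
P50 = 20 + ((33.5 − 22)/24)·10 = 20 + 4.79167 = 24.7917.

24.79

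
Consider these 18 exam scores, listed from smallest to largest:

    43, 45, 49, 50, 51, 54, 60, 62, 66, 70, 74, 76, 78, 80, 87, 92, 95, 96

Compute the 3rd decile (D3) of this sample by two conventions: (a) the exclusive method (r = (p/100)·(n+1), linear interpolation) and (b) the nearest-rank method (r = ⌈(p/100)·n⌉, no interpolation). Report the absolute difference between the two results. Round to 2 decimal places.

n = 18.
(a) r = 5.7; between ranks 5 (51) and 6 (54): 53.1.
(b) the nearest-rank method: rank 6 → 54.
|53.1 − 54| = 0.9.

0.90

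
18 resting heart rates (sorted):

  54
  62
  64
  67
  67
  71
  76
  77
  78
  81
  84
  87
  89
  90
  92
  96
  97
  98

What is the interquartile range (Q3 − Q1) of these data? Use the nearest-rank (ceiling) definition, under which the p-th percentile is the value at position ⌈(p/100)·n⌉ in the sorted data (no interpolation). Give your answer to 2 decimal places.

23.00

n = 18.
P25: rank ⌈25/100·18⌉ = 5 → 67.
P75: rank ⌈75/100·18⌉ = 14 → 90.
Difference: 90 − 67 = 23.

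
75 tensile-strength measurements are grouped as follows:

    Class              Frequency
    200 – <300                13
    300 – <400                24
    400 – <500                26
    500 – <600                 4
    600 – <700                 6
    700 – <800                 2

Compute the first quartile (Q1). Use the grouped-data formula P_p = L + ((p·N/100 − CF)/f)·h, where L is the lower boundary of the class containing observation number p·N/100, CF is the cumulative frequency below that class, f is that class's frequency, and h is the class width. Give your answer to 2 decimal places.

323.96

N = 75; target position k = 25/100 · 75 = 18.75.
Cumulative frequencies: 13, 37, 63, 67, 73, 75.
Observation 18.75 falls in the class 300 – <400.
L = 300, CF = 13, f = 24, h = 100.
P25 = 300 + ((18.75 − 13)/24)·100 = 300 + 23.9583 = 323.958.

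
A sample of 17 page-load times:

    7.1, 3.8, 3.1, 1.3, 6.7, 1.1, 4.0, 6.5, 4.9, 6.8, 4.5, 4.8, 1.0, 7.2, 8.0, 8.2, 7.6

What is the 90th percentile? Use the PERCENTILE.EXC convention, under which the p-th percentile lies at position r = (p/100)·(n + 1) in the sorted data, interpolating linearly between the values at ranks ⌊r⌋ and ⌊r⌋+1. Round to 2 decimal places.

Sorted: 1.0, 1.1, 1.3, 3.1, 3.8, 4.0, 4.5, 4.8, 4.9, 6.5, 6.7, 6.8, 7.1, 7.2, 7.6, 8.0, 8.2.
n = 17.
r = (90/100)·(17 + 1) = 16.2.
Rank 16 is 8.0 and rank 17 is 8.2.
Interpolate: 8.0 + 0.2·(8.2 − 8.0) = 8.0 + 0.2·0.2 = 8.04.

8.04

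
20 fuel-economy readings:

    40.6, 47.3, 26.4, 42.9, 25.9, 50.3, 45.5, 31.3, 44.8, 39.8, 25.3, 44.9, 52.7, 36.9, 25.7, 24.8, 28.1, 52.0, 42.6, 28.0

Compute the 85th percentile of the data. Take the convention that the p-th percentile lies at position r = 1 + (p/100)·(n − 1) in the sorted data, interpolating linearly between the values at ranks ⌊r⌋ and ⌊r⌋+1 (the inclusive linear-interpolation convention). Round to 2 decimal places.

47.75

Sorted: 24.8, 25.3, 25.7, 25.9, 26.4, 28.0, 28.1, 31.3, 36.9, 39.8, 40.6, 42.6, 42.9, 44.8, 44.9, 45.5, 47.3, 50.3, 52.0, 52.7.
n = 20.
r = 1 + (85/100)·(20 − 1) = 1 + 16.15 = 17.15.
Rank 17 is 47.3 and rank 18 is 50.3.
Interpolate: 47.3 + 0.15·(50.3 − 47.3) = 47.3 + 0.15·3 = 47.75.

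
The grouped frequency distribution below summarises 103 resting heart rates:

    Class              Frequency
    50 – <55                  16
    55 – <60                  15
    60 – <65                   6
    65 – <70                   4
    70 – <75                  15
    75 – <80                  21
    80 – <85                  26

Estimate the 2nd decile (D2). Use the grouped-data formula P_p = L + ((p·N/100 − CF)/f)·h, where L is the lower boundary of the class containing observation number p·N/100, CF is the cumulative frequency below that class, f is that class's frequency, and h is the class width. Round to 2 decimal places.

N = 103; target position k = 20/100 · 103 = 20.6.
Cumulative frequencies: 16, 31, 37, 41, 56, 77, 103.
Observation 20.6 falls in the class 55 – <60.
L = 55, CF = 16, f = 15, h = 5.
P20 = 55 + ((20.6 − 16)/15)·5 = 55 + 1.53333 = 56.5333.

56.53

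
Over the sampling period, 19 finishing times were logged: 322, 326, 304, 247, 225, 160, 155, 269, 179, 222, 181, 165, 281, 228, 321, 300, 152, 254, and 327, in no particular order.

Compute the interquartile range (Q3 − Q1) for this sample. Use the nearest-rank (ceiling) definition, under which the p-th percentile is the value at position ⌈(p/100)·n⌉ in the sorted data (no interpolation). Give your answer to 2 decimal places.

Sorted: 152, 155, 160, 165, 179, 181, 222, 225, 228, 247, 254, 269, 281, 300, 304, 321, 322, 326, 327.
n = 19.
P25: rank ⌈25/100·19⌉ = 5 → 179.
P75: rank ⌈75/100·19⌉ = 15 → 304.
Difference: 304 − 179 = 125.

125.00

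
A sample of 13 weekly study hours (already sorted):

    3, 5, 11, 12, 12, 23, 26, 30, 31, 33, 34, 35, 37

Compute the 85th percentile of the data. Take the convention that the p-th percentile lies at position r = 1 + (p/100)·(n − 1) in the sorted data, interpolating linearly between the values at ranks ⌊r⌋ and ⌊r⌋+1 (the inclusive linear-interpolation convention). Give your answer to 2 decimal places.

n = 13.
r = 1 + (85/100)·(13 − 1) = 1 + 10.2 = 11.2.
Rank 11 is 34 and rank 12 is 35.
Interpolate: 34 + 0.2·(35 − 34) = 34 + 0.2·1 = 34.2.

34.20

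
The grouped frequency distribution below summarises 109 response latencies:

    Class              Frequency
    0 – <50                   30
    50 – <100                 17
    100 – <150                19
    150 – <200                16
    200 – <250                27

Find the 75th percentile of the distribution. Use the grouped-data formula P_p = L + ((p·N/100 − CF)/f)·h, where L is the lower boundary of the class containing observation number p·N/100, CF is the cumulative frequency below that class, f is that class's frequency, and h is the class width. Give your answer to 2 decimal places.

199.22

N = 109; target position k = 75/100 · 109 = 81.75.
Cumulative frequencies: 30, 47, 66, 82, 109.
Observation 81.75 falls in the class 150 – <200.
L = 150, CF = 66, f = 16, h = 50.
P75 = 150 + ((81.75 − 66)/16)·50 = 150 + 49.2188 = 199.219.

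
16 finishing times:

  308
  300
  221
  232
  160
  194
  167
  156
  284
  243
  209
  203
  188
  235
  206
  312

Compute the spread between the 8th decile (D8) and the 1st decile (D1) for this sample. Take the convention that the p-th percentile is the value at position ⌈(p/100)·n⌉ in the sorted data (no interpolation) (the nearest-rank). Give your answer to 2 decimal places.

124.00

Sorted: 156, 160, 167, 188, 194, 203, 206, 209, 221, 232, 235, 243, 284, 300, 308, 312.
n = 16.
P10: rank ⌈10/100·16⌉ = 2 → 160.
P80: rank ⌈80/100·16⌉ = 13 → 284.
Difference: 284 − 160 = 124.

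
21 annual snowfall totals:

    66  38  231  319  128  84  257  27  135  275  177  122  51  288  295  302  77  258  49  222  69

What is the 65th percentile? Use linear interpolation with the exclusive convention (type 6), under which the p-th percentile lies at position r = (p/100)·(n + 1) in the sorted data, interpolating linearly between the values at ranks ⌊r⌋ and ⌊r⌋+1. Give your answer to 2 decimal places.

Sorted: 27, 38, 49, 51, 66, 69, 77, 84, 122, 128, 135, 177, 222, 231, 257, 258, 275, 288, 295, 302, 319.
n = 21.
r = (65/100)·(21 + 1) = 14.3.
Rank 14 is 231 and rank 15 is 257.
Interpolate: 231 + 0.3·(257 − 231) = 231 + 0.3·26 = 238.8.

238.80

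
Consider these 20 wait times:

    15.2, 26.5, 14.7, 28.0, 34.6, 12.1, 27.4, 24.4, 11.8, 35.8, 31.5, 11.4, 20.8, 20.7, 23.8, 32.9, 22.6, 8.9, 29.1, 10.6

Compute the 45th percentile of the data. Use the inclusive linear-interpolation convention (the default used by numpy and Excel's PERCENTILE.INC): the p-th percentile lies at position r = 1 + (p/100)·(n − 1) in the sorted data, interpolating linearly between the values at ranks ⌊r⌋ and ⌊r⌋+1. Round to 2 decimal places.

Sorted: 8.9, 10.6, 11.4, 11.8, 12.1, 14.7, 15.2, 20.7, 20.8, 22.6, 23.8, 24.4, 26.5, 27.4, 28.0, 29.1, 31.5, 32.9, 34.6, 35.8.
n = 20.
r = 1 + (45/100)·(20 − 1) = 1 + 8.55 = 9.55.
Rank 9 is 20.8 and rank 10 is 22.6.
Interpolate: 20.8 + 0.55·(22.6 − 20.8) = 20.8 + 0.55·1.8 = 21.79.

21.79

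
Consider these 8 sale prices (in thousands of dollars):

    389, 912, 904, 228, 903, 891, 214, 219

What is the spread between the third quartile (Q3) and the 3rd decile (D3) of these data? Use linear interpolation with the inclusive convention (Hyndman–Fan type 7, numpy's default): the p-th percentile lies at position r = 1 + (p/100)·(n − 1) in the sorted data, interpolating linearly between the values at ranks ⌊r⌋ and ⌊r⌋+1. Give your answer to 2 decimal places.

659.15

Sorted: 214, 219, 228, 389, 891, 903, 904, 912.
n = 8.
P30: r = 3.1; ranks 3–4 are 228, 389; interpolating gives 244.1.
P75: r = 6.25; ranks 6–7 are 903, 904; interpolating gives 903.25.
Difference: 903.25 − 244.1 = 659.15.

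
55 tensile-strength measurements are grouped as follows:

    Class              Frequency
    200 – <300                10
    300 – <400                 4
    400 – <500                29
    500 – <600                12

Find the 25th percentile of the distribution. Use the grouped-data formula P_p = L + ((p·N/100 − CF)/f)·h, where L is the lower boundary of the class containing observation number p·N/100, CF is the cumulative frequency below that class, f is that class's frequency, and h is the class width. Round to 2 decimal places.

N = 55; target position k = 25/100 · 55 = 13.75.
Cumulative frequencies: 10, 14, 43, 55.
Observation 13.75 falls in the class 300 – <400.
L = 300, CF = 10, f = 4, h = 100.
P25 = 300 + ((13.75 − 10)/4)·100 = 300 + 93.75 = 393.75.

393.75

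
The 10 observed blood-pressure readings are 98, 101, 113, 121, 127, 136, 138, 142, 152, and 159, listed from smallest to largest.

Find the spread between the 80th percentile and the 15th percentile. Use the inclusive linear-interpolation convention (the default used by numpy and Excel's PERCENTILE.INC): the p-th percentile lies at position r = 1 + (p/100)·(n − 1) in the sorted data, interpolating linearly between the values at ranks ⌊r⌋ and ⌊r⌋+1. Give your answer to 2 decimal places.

38.80

n = 10.
P15: r = 2.35; ranks 2–3 are 101, 113; interpolating gives 105.2.
P80: r = 8.2; ranks 8–9 are 142, 152; interpolating gives 144.
Difference: 144 − 105.2 = 38.8.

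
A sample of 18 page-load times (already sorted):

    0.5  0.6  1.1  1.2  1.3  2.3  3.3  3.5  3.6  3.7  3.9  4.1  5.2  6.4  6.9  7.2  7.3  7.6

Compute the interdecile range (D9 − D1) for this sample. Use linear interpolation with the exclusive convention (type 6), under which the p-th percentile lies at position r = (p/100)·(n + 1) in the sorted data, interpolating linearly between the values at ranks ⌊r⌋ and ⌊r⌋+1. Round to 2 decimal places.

6.74

n = 18.
P10: r = 1.9; ranks 1–2 are 0.5, 0.6; interpolating gives 0.59.
P90: r = 17.1; ranks 17–18 are 7.3, 7.6; interpolating gives 7.33.
Difference: 7.33 − 0.59 = 6.74.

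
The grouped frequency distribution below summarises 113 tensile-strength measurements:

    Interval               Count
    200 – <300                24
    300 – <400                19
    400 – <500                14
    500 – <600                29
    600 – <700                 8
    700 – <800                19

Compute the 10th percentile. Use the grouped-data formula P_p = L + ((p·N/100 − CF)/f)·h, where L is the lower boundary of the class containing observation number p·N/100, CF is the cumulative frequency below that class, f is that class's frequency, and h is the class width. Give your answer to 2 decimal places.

N = 113; target position k = 10/100 · 113 = 11.3.
Cumulative frequencies: 24, 43, 57, 86, 94, 113.
Observation 11.3 falls in the class 200 – <300.
L = 200, CF = 0, f = 24, h = 100.
P10 = 200 + ((11.3 − 0)/24)·100 = 200 + 47.0833 = 247.083.

247.08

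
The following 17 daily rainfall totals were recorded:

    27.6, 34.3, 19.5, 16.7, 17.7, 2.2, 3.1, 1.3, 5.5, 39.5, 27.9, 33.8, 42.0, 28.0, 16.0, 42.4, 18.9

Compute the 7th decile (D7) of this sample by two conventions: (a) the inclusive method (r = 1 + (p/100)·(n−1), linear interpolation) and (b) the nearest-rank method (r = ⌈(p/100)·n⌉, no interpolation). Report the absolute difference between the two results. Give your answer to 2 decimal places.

Sorted: 1.3, 2.2, 3.1, 5.5, 16.0, 16.7, 17.7, 18.9, 19.5, 27.6, 27.9, 28.0, 33.8, 34.3, 39.5, 42.0, 42.4.
n = 17.
(a) r = 12.2; between ranks 12 (28.0) and 13 (33.8): 29.16.
(b) the nearest-rank method: rank 12 → 28.
|29.16 − 28| = 1.16.

1.16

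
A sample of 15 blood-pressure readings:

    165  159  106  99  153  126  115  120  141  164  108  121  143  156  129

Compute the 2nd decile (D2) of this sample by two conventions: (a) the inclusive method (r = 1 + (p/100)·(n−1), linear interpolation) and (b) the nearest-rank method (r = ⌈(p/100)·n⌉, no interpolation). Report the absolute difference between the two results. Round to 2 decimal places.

Sorted: 99, 106, 108, 115, 120, 121, 126, 129, 141, 143, 153, 156, 159, 164, 165.
n = 15.
(a) r = 3.8; between ranks 3 (108) and 4 (115): 113.6.
(b) the nearest-rank method: rank 3 → 108.
|113.6 − 108| = 5.6.

5.60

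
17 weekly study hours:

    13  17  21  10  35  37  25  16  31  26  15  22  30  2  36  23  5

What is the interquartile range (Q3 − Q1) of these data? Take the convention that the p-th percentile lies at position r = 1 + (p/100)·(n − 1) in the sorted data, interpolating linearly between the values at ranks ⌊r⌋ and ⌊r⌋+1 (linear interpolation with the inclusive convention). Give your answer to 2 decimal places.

15.00

Sorted: 2, 5, 10, 13, 15, 16, 17, 21, 22, 23, 25, 26, 30, 31, 35, 36, 37.
n = 17.
P25: r = 5 (integer) → 15.
P75: r = 13 (integer) → 30.
Difference: 30 − 15 = 15.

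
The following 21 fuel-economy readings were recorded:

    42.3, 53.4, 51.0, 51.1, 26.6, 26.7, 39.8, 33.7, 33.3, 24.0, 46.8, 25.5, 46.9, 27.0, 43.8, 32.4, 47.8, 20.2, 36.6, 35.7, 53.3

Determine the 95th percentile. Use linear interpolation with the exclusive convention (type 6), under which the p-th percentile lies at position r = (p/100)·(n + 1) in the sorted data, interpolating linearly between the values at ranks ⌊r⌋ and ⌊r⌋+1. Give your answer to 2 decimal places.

Sorted: 20.2, 24.0, 25.5, 26.6, 26.7, 27.0, 32.4, 33.3, 33.7, 35.7, 36.6, 39.8, 42.3, 43.8, 46.8, 46.9, 47.8, 51.0, 51.1, 53.3, 53.4.
n = 21.
r = (95/100)·(21 + 1) = 20.9.
Rank 20 is 53.3 and rank 21 is 53.4.
Interpolate: 53.3 + 0.9·(53.4 − 53.3) = 53.3 + 0.9·0.1 = 53.39.

53.39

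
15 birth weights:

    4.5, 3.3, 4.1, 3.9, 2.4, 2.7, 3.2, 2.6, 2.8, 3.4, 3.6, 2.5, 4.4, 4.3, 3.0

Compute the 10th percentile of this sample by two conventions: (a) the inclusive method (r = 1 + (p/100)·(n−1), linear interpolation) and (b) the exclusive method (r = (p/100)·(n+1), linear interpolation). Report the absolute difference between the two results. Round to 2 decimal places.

0.08

Sorted: 2.4, 2.5, 2.6, 2.7, 2.8, 3.0, 3.2, 3.3, 3.4, 3.6, 3.9, 4.1, 4.3, 4.4, 4.5.
n = 15.
(a) r = 2.4; between ranks 2 (2.5) and 3 (2.6): 2.54.
(b) r = 1.6; between ranks 1 (2.4) and 2 (2.5): 2.46.
|2.54 − 2.46| = 0.08.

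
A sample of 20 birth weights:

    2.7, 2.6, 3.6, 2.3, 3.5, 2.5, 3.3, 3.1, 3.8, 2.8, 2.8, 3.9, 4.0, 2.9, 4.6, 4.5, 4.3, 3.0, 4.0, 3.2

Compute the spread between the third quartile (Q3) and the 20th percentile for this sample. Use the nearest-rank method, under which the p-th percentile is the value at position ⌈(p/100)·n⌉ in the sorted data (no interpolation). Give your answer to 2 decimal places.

1.20

Sorted: 2.3, 2.5, 2.6, 2.7, 2.8, 2.8, 2.9, 3.0, 3.1, 3.2, 3.3, 3.5, 3.6, 3.8, 3.9, 4.0, 4.0, 4.3, 4.5, 4.6.
n = 20.
P20: rank ⌈20/100·20⌉ = 4 → 2.7.
P75: rank ⌈75/100·20⌉ = 15 → 3.9.
Difference: 3.9 − 2.7 = 1.2.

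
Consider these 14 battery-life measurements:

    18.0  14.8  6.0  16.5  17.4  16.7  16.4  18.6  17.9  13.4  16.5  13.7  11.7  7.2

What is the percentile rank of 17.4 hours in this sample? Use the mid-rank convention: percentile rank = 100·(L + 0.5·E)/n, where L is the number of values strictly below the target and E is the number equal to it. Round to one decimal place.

Sorted: 6.0, 7.2, 11.7, 13.4, 13.7, 14.8, 16.4, 16.5, 16.5, 16.7, 17.4, 17.9, 18.0, 18.6.
Count below 17.4: L = 10; count equal: E = 1; n = 14.
Percentile rank = 100·(10 + 0.5·1)/14 = 100·10.5/14 = 75.

75.0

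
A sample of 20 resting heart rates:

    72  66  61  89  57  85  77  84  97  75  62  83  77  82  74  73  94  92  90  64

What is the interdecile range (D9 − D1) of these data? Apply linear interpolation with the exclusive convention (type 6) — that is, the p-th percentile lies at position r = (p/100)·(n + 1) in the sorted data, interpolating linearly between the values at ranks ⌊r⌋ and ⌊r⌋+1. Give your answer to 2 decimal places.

Sorted: 57, 61, 62, 64, 66, 72, 73, 74, 75, 77, 77, 82, 83, 84, 85, 89, 90, 92, 94, 97.
n = 20.
P10: r = 2.1; ranks 2–3 are 61, 62; interpolating gives 61.1.
P90: r = 18.9; ranks 18–19 are 92, 94; interpolating gives 93.8.
Difference: 93.8 − 61.1 = 32.7.

32.70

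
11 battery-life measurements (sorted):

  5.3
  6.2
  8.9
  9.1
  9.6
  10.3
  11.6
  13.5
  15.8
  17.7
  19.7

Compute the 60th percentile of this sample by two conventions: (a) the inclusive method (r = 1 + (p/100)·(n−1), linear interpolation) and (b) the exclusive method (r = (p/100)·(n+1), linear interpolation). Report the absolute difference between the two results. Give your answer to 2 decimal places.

n = 11.
(a) r = 7 → value at rank 7 = 11.6.
(b) r = 7.2; between ranks 7 (11.6) and 8 (13.5): 11.98.
|11.6 − 11.98| = 0.38.

0.38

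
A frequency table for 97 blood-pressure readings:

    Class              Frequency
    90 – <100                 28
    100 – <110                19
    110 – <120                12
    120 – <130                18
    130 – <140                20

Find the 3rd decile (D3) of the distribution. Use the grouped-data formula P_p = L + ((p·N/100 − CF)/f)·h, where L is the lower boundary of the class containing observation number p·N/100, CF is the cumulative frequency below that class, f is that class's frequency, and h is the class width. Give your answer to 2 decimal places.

100.58

N = 97; target position k = 30/100 · 97 = 29.1.
Cumulative frequencies: 28, 47, 59, 77, 97.
Observation 29.1 falls in the class 100 – <110.
L = 100, CF = 28, f = 19, h = 10.
P30 = 100 + ((29.1 − 28)/19)·10 = 100 + 0.578947 = 100.579.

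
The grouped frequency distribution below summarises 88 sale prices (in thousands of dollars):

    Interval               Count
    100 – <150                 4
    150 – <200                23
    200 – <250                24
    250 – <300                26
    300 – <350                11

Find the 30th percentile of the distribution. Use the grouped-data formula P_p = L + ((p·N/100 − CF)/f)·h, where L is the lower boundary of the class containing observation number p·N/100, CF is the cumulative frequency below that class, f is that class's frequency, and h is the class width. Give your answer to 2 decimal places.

198.70

N = 88; target position k = 30/100 · 88 = 26.4.
Cumulative frequencies: 4, 27, 51, 77, 88.
Observation 26.4 falls in the class 150 – <200.
L = 150, CF = 4, f = 23, h = 50.
P30 = 150 + ((26.4 − 4)/23)·50 = 150 + 48.6957 = 198.696.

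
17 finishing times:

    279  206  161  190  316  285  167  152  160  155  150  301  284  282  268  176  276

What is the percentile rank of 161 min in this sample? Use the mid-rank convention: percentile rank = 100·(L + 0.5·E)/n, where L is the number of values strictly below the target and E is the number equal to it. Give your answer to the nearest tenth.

Sorted: 150, 152, 155, 160, 161, 167, 176, 190, 206, 268, 276, 279, 282, 284, 285, 301, 316.
Count below 161: L = 4; count equal: E = 1; n = 17.
Percentile rank = 100·(4 + 0.5·1)/17 = 100·4.5/17 = 26.47.

26.5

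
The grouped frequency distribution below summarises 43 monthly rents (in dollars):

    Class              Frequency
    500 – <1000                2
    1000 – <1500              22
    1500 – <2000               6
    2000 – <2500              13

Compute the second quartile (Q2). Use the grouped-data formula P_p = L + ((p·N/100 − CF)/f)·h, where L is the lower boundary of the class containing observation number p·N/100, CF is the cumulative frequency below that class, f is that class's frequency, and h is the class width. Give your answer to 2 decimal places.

N = 43; target position k = 50/100 · 43 = 21.5.
Cumulative frequencies: 2, 24, 30, 43.
Observation 21.5 falls in the class 1000 – <1500.
L = 1000, CF = 2, f = 22, h = 500.
P50 = 1000 + ((21.5 − 2)/22)·500 = 1000 + 443.182 = 1443.18.

1443.18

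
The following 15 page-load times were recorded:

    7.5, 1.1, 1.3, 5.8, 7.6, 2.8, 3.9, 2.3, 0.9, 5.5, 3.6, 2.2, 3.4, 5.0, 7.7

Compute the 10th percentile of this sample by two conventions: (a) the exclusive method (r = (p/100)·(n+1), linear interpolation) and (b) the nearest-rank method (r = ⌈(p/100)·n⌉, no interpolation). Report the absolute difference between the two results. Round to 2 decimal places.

Sorted: 0.9, 1.1, 1.3, 2.2, 2.3, 2.8, 3.4, 3.6, 3.9, 5.0, 5.5, 5.8, 7.5, 7.6, 7.7.
n = 15.
(a) r = 1.6; between ranks 1 (0.9) and 2 (1.1): 1.02.
(b) the nearest-rank method: rank 2 → 1.1.
|1.02 − 1.1| = 0.08.

0.08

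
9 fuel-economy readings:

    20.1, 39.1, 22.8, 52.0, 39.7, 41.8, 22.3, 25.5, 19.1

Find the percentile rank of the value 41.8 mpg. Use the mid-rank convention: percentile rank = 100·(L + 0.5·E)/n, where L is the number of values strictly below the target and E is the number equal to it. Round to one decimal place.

83.3

Sorted: 19.1, 20.1, 22.3, 22.8, 25.5, 39.1, 39.7, 41.8, 52.0.
Count below 41.8: L = 7; count equal: E = 1; n = 9.
Percentile rank = 100·(7 + 0.5·1)/9 = 100·7.5/9 = 83.33.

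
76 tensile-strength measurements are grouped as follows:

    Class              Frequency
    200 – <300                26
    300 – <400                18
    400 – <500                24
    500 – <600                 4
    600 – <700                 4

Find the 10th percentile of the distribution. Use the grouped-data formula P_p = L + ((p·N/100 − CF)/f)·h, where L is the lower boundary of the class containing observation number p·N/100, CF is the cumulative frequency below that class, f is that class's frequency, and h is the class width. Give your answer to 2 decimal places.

229.23

N = 76; target position k = 10/100 · 76 = 7.6.
Cumulative frequencies: 26, 44, 68, 72, 76.
Observation 7.6 falls in the class 200 – <300.
L = 200, CF = 0, f = 26, h = 100.
P10 = 200 + ((7.6 − 0)/26)·100 = 200 + 29.2308 = 229.231.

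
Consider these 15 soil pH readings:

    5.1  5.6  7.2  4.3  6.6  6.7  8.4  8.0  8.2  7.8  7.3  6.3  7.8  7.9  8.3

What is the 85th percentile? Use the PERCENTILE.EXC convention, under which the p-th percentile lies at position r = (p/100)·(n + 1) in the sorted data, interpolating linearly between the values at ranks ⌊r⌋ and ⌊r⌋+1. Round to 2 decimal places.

8.26

Sorted: 4.3, 5.1, 5.6, 6.3, 6.6, 6.7, 7.2, 7.3, 7.8, 7.8, 7.9, 8.0, 8.2, 8.3, 8.4.
n = 15.
r = (85/100)·(15 + 1) = 13.6.
Rank 13 is 8.2 and rank 14 is 8.3.
Interpolate: 8.2 + 0.6·(8.3 − 8.2) = 8.2 + 0.6·0.1 = 8.26.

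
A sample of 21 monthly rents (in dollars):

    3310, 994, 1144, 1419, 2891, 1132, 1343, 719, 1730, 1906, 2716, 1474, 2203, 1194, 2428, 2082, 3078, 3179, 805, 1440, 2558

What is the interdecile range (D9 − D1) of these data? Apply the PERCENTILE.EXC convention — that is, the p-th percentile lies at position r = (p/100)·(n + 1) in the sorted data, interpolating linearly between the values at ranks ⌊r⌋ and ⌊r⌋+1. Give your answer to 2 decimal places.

Sorted: 719, 805, 994, 1132, 1144, 1194, 1343, 1419, 1440, 1474, 1730, 1906, 2082, 2203, 2428, 2558, 2716, 2891, 3078, 3179, 3310.
n = 21.
P10: r = 2.2; ranks 2–3 are 805, 994; interpolating gives 842.8.
P90: r = 19.8; ranks 19–20 are 3078, 3179; interpolating gives 3158.8.
Difference: 3158.8 − 842.8 = 2316.

2316.00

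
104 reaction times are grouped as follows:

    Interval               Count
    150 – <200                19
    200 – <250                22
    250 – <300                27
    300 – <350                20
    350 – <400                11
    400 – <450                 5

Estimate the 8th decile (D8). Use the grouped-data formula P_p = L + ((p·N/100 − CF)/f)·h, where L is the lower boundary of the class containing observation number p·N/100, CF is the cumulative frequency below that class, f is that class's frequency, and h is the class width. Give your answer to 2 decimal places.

338.00

N = 104; target position k = 80/100 · 104 = 83.2.
Cumulative frequencies: 19, 41, 68, 88, 99, 104.
Observation 83.2 falls in the class 300 – <350.
L = 300, CF = 68, f = 20, h = 50.
P80 = 300 + ((83.2 − 68)/20)·50 = 300 + 38 = 338.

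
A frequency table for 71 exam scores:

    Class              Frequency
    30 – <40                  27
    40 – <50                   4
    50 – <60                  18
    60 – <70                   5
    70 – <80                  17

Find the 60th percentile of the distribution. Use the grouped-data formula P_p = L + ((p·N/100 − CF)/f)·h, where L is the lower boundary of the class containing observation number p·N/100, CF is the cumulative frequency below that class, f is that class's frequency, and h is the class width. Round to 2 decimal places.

56.44

N = 71; target position k = 60/100 · 71 = 42.6.
Cumulative frequencies: 27, 31, 49, 54, 71.
Observation 42.6 falls in the class 50 – <60.
L = 50, CF = 31, f = 18, h = 10.
P60 = 50 + ((42.6 − 31)/18)·10 = 50 + 6.44444 = 56.4444.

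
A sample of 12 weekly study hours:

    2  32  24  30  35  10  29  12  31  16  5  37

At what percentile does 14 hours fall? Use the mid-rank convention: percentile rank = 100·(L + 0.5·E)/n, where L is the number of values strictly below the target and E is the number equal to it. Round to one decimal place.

33.3

Sorted: 2, 5, 10, 12, 16, 24, 29, 30, 31, 32, 35, 37.
Count below 14: L = 4; count equal: E = 0; n = 12.
Percentile rank = 100·(4 + 0.5·0)/12 = 100·4/12 = 33.33.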